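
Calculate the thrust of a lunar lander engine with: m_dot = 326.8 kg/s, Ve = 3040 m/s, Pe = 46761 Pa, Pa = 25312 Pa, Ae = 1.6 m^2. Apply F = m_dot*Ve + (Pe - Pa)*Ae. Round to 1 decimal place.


Step 1: Momentum thrust = m_dot * Ve = 326.8 * 3040 = 993472.0 N
Step 2: Pressure thrust = (Pe - Pa) * Ae = (46761 - 25312) * 1.6 = 34318.4 N
Step 3: Total thrust F = 993472.0 + 34318.4 = 1027790.4 N

1027790.4


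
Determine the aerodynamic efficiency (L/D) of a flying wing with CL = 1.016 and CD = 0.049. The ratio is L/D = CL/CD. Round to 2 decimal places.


Step 1: L/D = CL / CD = 1.016 / 0.049
Step 2: L/D = 20.73

20.73


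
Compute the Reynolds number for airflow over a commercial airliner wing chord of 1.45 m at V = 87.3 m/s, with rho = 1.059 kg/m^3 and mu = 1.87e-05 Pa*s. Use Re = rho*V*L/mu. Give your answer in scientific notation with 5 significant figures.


Step 1: Numerator = rho * V * L = 1.059 * 87.3 * 1.45 = 134.053515
Step 2: Re = 134.053515 / 1.87e-05
Step 3: Re = 7.1686e+06

7.1686e+06


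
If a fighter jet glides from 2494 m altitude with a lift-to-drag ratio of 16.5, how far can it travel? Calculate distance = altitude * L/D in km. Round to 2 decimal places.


Step 1: Glide distance = altitude * L/D = 2494 * 16.5 = 41151.0 m
Step 2: Convert to km: 41151.0 / 1000 = 41.15 km

41.15


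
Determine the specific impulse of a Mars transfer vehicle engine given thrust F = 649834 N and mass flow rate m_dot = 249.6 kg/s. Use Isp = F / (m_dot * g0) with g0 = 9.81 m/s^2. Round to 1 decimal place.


Step 1: m_dot * g0 = 249.6 * 9.81 = 2448.58
Step 2: Isp = 649834 / 2448.58 = 265.4 s

265.4


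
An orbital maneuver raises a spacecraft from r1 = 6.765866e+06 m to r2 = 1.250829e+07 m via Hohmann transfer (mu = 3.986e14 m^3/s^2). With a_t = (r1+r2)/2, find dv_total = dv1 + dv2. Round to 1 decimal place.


Step 1: Transfer semi-major axis a_t = (6.765866e+06 + 1.250829e+07) / 2 = 9.637078e+06 m
Step 2: v1 (circular at r1) = sqrt(mu/r1) = 7675.5 m/s
Step 3: v_t1 = sqrt(mu*(2/r1 - 1/a_t)) = 8744.46 m/s
Step 4: dv1 = |8744.46 - 7675.5| = 1068.96 m/s
Step 5: v2 (circular at r2) = 5645.07 m/s, v_t2 = 4729.97 m/s
Step 6: dv2 = |5645.07 - 4729.97| = 915.1 m/s
Step 7: Total delta-v = 1068.96 + 915.1 = 1984.1 m/s

1984.1


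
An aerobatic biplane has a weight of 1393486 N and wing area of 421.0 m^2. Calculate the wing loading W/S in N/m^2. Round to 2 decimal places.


Step 1: Wing loading = W / S = 1393486 / 421.0
Step 2: Wing loading = 3309.94 N/m^2

3309.94


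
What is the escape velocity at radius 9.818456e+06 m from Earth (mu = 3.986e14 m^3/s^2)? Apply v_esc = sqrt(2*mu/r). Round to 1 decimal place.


Step 1: 2*mu/r = 2 * 3.986e14 / 9.818456e+06 = 81194028.8779
Step 2: v_esc = sqrt(81194028.8779) = 9010.8 m/s

9010.8


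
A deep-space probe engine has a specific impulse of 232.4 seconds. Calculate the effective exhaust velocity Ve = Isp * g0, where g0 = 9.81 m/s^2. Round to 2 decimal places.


Step 1: Ve = Isp * g0 = 232.4 * 9.81
Step 2: Ve = 2279.84 m/s

2279.84


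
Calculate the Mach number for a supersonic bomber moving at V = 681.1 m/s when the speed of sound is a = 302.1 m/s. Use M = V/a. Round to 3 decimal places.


Step 1: M = V / a = 681.1 / 302.1
Step 2: M = 2.255

2.255


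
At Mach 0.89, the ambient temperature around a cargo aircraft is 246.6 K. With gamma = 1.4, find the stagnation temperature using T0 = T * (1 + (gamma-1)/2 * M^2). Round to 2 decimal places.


Step 1: (gamma-1)/2 = 0.2
Step 2: M^2 = 0.7921
Step 3: 1 + 0.2 * 0.7921 = 1.15842
Step 4: T0 = 246.6 * 1.15842 = 285.67 K

285.67


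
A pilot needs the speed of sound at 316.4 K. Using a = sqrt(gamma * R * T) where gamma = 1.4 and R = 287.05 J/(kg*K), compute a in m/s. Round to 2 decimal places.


Step 1: gamma * R * T = 1.4 * 287.05 * 316.4 = 127151.668
Step 2: a = sqrt(127151.668) = 356.58 m/s

356.58


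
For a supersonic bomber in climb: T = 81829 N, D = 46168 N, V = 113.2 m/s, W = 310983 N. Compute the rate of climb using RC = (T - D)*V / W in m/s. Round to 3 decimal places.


Step 1: Excess thrust = T - D = 81829 - 46168 = 35661 N
Step 2: Excess power = 35661 * 113.2 = 4036825.2 W
Step 3: RC = 4036825.2 / 310983 = 12.981 m/s

12.981


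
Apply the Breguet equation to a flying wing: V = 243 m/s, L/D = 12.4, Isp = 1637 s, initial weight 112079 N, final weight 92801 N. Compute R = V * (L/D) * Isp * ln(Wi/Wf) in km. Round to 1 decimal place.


Step 1: Coefficient = V * (L/D) * Isp = 243 * 12.4 * 1637 = 4932608.4 m
Step 2: Wi/Wf = 112079 / 92801 = 1.207735
Step 3: ln(1.207735) = 0.188747
Step 4: R = 4932608.4 * 0.188747 = 931012.9 m = 931.0 km

931.0


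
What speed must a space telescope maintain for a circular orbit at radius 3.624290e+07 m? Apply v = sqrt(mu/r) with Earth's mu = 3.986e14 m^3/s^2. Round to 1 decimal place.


Step 1: mu / r = 3.986e14 / 3.624290e+07 = 10998016.1632
Step 2: v = sqrt(10998016.1632) = 3316.3 m/s

3316.3


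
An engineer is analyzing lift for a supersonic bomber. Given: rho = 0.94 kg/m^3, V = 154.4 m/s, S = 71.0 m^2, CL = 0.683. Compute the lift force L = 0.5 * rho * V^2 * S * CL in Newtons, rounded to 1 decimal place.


Step 1: Calculate dynamic pressure q = 0.5 * 0.94 * 154.4^2 = 0.5 * 0.94 * 23839.36 = 11204.4992 Pa
Step 2: Multiply by wing area and lift coefficient: L = 11204.4992 * 71.0 * 0.683
Step 3: L = 795519.4432 * 0.683 = 543339.8 N

543339.8


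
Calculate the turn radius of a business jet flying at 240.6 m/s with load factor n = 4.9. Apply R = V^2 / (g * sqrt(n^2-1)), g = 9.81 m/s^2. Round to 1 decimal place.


Step 1: V^2 = 240.6^2 = 57888.36
Step 2: n^2 - 1 = 4.9^2 - 1 = 23.01
Step 3: sqrt(23.01) = 4.796874
Step 4: R = 57888.36 / (9.81 * 4.796874) = 1230.2 m

1230.2


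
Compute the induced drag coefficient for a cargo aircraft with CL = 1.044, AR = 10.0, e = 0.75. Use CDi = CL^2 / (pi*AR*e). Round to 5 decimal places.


Step 1: CL^2 = 1.044^2 = 1.089936
Step 2: pi * AR * e = 3.14159 * 10.0 * 0.75 = 23.561945
Step 3: CDi = 1.089936 / 23.561945 = 0.04626

0.04626


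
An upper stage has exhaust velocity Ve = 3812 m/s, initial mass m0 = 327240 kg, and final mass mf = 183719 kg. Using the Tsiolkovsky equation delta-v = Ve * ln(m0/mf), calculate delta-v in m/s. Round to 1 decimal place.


Step 1: Mass ratio m0/mf = 327240 / 183719 = 1.781198
Step 2: ln(1.781198) = 0.577286
Step 3: delta-v = 3812 * 0.577286 = 2200.6 m/s

2200.6


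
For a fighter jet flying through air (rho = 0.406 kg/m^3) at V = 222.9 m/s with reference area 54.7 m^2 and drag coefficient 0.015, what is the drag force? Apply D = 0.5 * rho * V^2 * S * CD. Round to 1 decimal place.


Step 1: Dynamic pressure q = 0.5 * 0.406 * 222.9^2 = 10085.9352 Pa
Step 2: Drag D = q * S * CD = 10085.9352 * 54.7 * 0.015
Step 3: D = 8275.5 N

8275.5


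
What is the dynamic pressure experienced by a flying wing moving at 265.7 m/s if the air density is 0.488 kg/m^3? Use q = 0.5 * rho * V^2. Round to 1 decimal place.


Step 1: V^2 = 265.7^2 = 70596.49
Step 2: q = 0.5 * 0.488 * 70596.49
Step 3: q = 17225.5 Pa

17225.5


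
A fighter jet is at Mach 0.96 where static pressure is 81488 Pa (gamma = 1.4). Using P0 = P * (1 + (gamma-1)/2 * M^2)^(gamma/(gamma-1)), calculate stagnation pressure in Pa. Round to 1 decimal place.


Step 1: (gamma-1)/2 * M^2 = 0.2 * 0.9216 = 0.18432
Step 2: 1 + 0.18432 = 1.18432
Step 3: Exponent gamma/(gamma-1) = 3.5
Step 4: P0 = 81488 * 1.18432^3.5 = 147311.1 Pa

147311.1


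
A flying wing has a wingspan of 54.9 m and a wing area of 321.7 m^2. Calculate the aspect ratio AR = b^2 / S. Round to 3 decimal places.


Step 1: b^2 = 54.9^2 = 3014.01
Step 2: AR = 3014.01 / 321.7 = 9.369

9.369


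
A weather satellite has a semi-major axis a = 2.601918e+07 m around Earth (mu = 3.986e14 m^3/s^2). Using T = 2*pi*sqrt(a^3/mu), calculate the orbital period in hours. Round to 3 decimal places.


Step 1: a^3 / mu = 1.761493e+22 / 3.986e14 = 4.419199e+07
Step 2: sqrt(4.419199e+07) = 6647.7053 s
Step 3: T = 2*pi * 6647.7053 = 41768.76 s
Step 4: T in hours = 41768.76 / 3600 = 11.602 hours

11.602


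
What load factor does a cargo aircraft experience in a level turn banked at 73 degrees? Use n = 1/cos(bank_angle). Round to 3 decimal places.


Step 1: Convert 73 degrees to radians = 1.27409
Step 2: cos(73 deg) = 0.292372
Step 3: n = 1 / 0.292372 = 3.420

3.420


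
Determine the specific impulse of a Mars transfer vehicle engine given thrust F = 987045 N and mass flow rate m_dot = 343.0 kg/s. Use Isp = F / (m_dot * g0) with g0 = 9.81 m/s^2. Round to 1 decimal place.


Step 1: m_dot * g0 = 343.0 * 9.81 = 3364.83
Step 2: Isp = 987045 / 3364.83 = 293.3 s

293.3


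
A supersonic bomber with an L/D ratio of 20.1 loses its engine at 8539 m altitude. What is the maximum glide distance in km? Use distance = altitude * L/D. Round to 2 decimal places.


Step 1: Glide distance = altitude * L/D = 8539 * 20.1 = 171633.9 m
Step 2: Convert to km: 171633.9 / 1000 = 171.63 km

171.63


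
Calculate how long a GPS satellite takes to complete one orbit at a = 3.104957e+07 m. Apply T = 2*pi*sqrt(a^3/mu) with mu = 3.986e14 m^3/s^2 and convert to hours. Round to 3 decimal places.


Step 1: a^3 / mu = 2.993414e+22 / 3.986e14 = 7.509819e+07
Step 2: sqrt(7.509819e+07) = 8665.9212 s
Step 3: T = 2*pi * 8665.9212 = 54449.59 s
Step 4: T in hours = 54449.59 / 3600 = 15.125 hours

15.125


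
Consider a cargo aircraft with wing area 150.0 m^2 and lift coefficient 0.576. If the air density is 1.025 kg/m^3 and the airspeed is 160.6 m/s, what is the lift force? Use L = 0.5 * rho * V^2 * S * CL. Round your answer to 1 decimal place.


Step 1: Calculate dynamic pressure q = 0.5 * 1.025 * 160.6^2 = 0.5 * 1.025 * 25792.36 = 13218.5845 Pa
Step 2: Multiply by wing area and lift coefficient: L = 13218.5845 * 150.0 * 0.576
Step 3: L = 1982787.675 * 0.576 = 1142085.7 N

1142085.7


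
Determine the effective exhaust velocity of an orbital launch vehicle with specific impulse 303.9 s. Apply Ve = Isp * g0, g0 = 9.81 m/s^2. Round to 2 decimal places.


Step 1: Ve = Isp * g0 = 303.9 * 9.81
Step 2: Ve = 2981.26 m/s

2981.26


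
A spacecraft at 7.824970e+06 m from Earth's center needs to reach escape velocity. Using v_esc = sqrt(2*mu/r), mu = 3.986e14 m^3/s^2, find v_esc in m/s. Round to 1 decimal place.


Step 1: 2*mu/r = 2 * 3.986e14 / 7.824970e+06 = 101878984.8396
Step 2: v_esc = sqrt(101878984.8396) = 10093.5 m/s

10093.5


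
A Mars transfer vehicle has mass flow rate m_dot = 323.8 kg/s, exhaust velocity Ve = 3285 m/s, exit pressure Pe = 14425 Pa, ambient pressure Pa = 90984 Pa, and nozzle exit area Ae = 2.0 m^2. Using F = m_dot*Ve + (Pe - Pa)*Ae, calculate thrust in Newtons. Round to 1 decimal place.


Step 1: Momentum thrust = m_dot * Ve = 323.8 * 3285 = 1063683.0 N
Step 2: Pressure thrust = (Pe - Pa) * Ae = (14425 - 90984) * 2.0 = -153118.0 N
Step 3: Total thrust F = 1063683.0 + -153118.0 = 910565.0 N

910565.0


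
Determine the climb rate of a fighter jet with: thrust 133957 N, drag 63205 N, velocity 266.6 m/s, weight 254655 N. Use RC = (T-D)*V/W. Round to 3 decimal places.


Step 1: Excess thrust = T - D = 133957 - 63205 = 70752 N
Step 2: Excess power = 70752 * 266.6 = 18862483.2 W
Step 3: RC = 18862483.2 / 254655 = 74.071 m/s

74.071


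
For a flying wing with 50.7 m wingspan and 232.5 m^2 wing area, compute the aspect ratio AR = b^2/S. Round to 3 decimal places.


Step 1: b^2 = 50.7^2 = 2570.49
Step 2: AR = 2570.49 / 232.5 = 11.056

11.056


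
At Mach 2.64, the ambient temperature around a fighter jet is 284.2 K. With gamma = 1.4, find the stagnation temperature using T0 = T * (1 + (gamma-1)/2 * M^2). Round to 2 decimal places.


Step 1: (gamma-1)/2 = 0.2
Step 2: M^2 = 6.9696
Step 3: 1 + 0.2 * 6.9696 = 2.39392
Step 4: T0 = 284.2 * 2.39392 = 680.35 K

680.35


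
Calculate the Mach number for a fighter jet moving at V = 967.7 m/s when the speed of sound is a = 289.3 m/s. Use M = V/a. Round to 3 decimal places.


Step 1: M = V / a = 967.7 / 289.3
Step 2: M = 3.345

3.345


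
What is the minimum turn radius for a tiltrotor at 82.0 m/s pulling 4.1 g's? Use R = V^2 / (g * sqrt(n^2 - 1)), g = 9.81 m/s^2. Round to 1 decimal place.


Step 1: V^2 = 82.0^2 = 6724.0
Step 2: n^2 - 1 = 4.1^2 - 1 = 15.81
Step 3: sqrt(15.81) = 3.976179
Step 4: R = 6724.0 / (9.81 * 3.976179) = 172.4 m

172.4


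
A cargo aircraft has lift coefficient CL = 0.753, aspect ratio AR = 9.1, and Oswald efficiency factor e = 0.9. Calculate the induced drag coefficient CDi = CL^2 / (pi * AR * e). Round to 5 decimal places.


Step 1: CL^2 = 0.753^2 = 0.567009
Step 2: pi * AR * e = 3.14159 * 9.1 * 0.9 = 25.729644
Step 3: CDi = 0.567009 / 25.729644 = 0.02204

0.02204


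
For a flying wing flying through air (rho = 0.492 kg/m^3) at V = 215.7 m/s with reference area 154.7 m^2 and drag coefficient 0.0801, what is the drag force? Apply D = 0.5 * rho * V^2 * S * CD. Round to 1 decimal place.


Step 1: Dynamic pressure q = 0.5 * 0.492 * 215.7^2 = 11445.5165 Pa
Step 2: Drag D = q * S * CD = 11445.5165 * 154.7 * 0.0801
Step 3: D = 141826.8 N

141826.8


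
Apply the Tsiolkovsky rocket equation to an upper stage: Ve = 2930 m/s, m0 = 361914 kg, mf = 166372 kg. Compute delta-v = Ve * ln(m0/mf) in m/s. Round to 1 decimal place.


Step 1: Mass ratio m0/mf = 361914 / 166372 = 2.17533
Step 2: ln(2.17533) = 0.77718
Step 3: delta-v = 2930 * 0.77718 = 2277.1 m/s

2277.1


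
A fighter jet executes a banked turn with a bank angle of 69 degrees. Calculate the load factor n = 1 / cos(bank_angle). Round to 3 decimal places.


Step 1: Convert 69 degrees to radians = 1.204277
Step 2: cos(69 deg) = 0.358368
Step 3: n = 1 / 0.358368 = 2.790

2.790


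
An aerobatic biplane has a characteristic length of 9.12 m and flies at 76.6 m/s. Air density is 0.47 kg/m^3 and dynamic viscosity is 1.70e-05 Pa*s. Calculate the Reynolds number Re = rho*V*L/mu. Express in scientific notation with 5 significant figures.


Step 1: Numerator = rho * V * L = 0.47 * 76.6 * 9.12 = 328.33824
Step 2: Re = 328.33824 / 1.70e-05
Step 3: Re = 1.9314e+07

1.9314e+07


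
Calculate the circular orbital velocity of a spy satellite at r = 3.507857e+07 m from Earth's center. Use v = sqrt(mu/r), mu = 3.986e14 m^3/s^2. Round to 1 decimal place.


Step 1: mu / r = 3.986e14 / 3.507857e+07 = 11363062.9755
Step 2: v = sqrt(11363062.9755) = 3370.9 m/s

3370.9


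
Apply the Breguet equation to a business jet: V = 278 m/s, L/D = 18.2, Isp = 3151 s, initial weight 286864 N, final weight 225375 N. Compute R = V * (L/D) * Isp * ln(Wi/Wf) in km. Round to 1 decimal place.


Step 1: Coefficient = V * (L/D) * Isp = 278 * 18.2 * 3151 = 15942799.6 m
Step 2: Wi/Wf = 286864 / 225375 = 1.27283
Step 3: ln(1.27283) = 0.241243
Step 4: R = 15942799.6 * 0.241243 = 3846081.7 m = 3846.1 km

3846.1


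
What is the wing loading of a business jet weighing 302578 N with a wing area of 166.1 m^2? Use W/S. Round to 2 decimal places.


Step 1: Wing loading = W / S = 302578 / 166.1
Step 2: Wing loading = 1821.66 N/m^2

1821.66


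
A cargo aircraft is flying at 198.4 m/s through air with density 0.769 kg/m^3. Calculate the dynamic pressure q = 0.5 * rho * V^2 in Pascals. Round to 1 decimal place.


Step 1: V^2 = 198.4^2 = 39362.56
Step 2: q = 0.5 * 0.769 * 39362.56
Step 3: q = 15134.9 Pa

15134.9


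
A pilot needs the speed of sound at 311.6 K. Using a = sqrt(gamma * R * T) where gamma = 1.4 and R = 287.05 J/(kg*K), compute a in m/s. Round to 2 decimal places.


Step 1: gamma * R * T = 1.4 * 287.05 * 311.6 = 125222.692
Step 2: a = sqrt(125222.692) = 353.87 m/s

353.87


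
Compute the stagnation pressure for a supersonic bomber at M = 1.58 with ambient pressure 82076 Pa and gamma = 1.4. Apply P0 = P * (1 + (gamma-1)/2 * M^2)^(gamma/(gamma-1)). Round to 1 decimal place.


Step 1: (gamma-1)/2 * M^2 = 0.2 * 2.4964 = 0.49928
Step 2: 1 + 0.49928 = 1.49928
Step 3: Exponent gamma/(gamma-1) = 3.5
Step 4: P0 = 82076 * 1.49928^3.5 = 338692.7 Pa

338692.7


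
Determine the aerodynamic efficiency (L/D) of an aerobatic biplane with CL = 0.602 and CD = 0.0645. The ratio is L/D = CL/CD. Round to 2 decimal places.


Step 1: L/D = CL / CD = 0.602 / 0.0645
Step 2: L/D = 9.33

9.33


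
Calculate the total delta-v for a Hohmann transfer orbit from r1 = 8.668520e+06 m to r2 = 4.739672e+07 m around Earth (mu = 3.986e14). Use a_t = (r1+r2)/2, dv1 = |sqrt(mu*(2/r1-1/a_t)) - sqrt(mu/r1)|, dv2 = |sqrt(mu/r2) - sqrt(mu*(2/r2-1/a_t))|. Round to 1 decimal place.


Step 1: Transfer semi-major axis a_t = (8.668520e+06 + 4.739672e+07) / 2 = 2.803262e+07 m
Step 2: v1 (circular at r1) = sqrt(mu/r1) = 6781.04 m/s
Step 3: v_t1 = sqrt(mu*(2/r1 - 1/a_t)) = 8817.36 m/s
Step 4: dv1 = |8817.36 - 6781.04| = 2036.32 m/s
Step 5: v2 (circular at r2) = 2899.98 m/s, v_t2 = 1612.63 m/s
Step 6: dv2 = |2899.98 - 1612.63| = 1287.35 m/s
Step 7: Total delta-v = 2036.32 + 1287.35 = 3323.7 m/s

3323.7


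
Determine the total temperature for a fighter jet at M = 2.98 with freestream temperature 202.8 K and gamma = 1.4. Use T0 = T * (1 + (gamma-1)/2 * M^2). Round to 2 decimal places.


Step 1: (gamma-1)/2 = 0.2
Step 2: M^2 = 8.8804
Step 3: 1 + 0.2 * 8.8804 = 2.77608
Step 4: T0 = 202.8 * 2.77608 = 562.99 K

562.99


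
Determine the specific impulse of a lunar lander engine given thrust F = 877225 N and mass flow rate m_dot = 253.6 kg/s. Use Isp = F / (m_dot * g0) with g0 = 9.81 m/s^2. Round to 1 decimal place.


Step 1: m_dot * g0 = 253.6 * 9.81 = 2487.82
Step 2: Isp = 877225 / 2487.82 = 352.6 s

352.6


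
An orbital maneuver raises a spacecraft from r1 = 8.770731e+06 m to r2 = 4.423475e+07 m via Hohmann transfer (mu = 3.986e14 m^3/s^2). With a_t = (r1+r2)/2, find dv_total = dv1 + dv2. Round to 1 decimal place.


Step 1: Transfer semi-major axis a_t = (8.770731e+06 + 4.423475e+07) / 2 = 2.650274e+07 m
Step 2: v1 (circular at r1) = sqrt(mu/r1) = 6741.41 m/s
Step 3: v_t1 = sqrt(mu*(2/r1 - 1/a_t)) = 8709.38 m/s
Step 4: dv1 = |8709.38 - 6741.41| = 1967.97 m/s
Step 5: v2 (circular at r2) = 3001.84 m/s, v_t2 = 1726.87 m/s
Step 6: dv2 = |3001.84 - 1726.87| = 1274.97 m/s
Step 7: Total delta-v = 1967.97 + 1274.97 = 3242.9 m/s

3242.9


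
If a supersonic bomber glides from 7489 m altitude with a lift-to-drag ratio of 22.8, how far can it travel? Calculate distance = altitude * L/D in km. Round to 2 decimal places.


Step 1: Glide distance = altitude * L/D = 7489 * 22.8 = 170749.2 m
Step 2: Convert to km: 170749.2 / 1000 = 170.75 km

170.75


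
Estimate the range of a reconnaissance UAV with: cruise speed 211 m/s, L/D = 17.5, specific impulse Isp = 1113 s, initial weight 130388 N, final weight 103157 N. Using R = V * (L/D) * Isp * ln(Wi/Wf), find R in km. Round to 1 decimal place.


Step 1: Coefficient = V * (L/D) * Isp = 211 * 17.5 * 1113 = 4109752.5 m
Step 2: Wi/Wf = 130388 / 103157 = 1.263976
Step 3: ln(1.263976) = 0.234263
Step 4: R = 4109752.5 * 0.234263 = 962761.0 m = 962.8 km

962.8


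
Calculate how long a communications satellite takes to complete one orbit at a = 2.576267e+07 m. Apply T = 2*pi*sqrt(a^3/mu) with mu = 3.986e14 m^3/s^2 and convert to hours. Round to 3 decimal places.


Step 1: a^3 / mu = 1.709907e+22 / 3.986e14 = 4.289783e+07
Step 2: sqrt(4.289783e+07) = 6549.6435 s
Step 3: T = 2*pi * 6549.6435 = 41152.62 s
Step 4: T in hours = 41152.62 / 3600 = 11.431 hours

11.431


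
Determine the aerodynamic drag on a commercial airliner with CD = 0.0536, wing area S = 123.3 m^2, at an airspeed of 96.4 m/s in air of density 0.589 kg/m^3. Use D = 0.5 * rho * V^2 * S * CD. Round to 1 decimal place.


Step 1: Dynamic pressure q = 0.5 * 0.589 * 96.4^2 = 2736.7767 Pa
Step 2: Drag D = q * S * CD = 2736.7767 * 123.3 * 0.0536
Step 3: D = 18087.0 N

18087.0


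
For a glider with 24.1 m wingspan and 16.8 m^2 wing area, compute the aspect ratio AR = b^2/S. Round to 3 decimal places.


Step 1: b^2 = 24.1^2 = 580.81
Step 2: AR = 580.81 / 16.8 = 34.572

34.572


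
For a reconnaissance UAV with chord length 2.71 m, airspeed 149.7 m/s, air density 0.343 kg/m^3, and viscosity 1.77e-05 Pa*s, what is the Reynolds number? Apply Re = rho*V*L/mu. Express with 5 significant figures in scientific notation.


Step 1: Numerator = rho * V * L = 0.343 * 149.7 * 2.71 = 139.150641
Step 2: Re = 139.150641 / 1.77e-05
Step 3: Re = 7.8616e+06

7.8616e+06


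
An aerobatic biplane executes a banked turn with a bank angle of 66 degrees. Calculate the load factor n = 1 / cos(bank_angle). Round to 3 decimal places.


Step 1: Convert 66 degrees to radians = 1.151917
Step 2: cos(66 deg) = 0.406737
Step 3: n = 1 / 0.406737 = 2.459

2.459


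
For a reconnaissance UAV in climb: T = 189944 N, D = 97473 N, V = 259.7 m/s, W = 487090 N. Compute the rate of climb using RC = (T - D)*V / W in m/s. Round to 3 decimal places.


Step 1: Excess thrust = T - D = 189944 - 97473 = 92471 N
Step 2: Excess power = 92471 * 259.7 = 24014718.7 W
Step 3: RC = 24014718.7 / 487090 = 49.302 m/s

49.302


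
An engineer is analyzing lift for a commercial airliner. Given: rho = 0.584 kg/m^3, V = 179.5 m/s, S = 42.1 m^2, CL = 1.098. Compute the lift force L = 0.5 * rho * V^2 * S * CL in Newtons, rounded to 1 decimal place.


Step 1: Calculate dynamic pressure q = 0.5 * 0.584 * 179.5^2 = 0.5 * 0.584 * 32220.25 = 9408.313 Pa
Step 2: Multiply by wing area and lift coefficient: L = 9408.313 * 42.1 * 1.098
Step 3: L = 396089.9773 * 1.098 = 434906.8 N

434906.8


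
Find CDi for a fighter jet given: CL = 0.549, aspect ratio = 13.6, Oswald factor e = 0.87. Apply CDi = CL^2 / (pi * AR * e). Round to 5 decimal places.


Step 1: CL^2 = 0.549^2 = 0.301401
Step 2: pi * AR * e = 3.14159 * 13.6 * 0.87 = 37.171324
Step 3: CDi = 0.301401 / 37.171324 = 0.00811

0.00811


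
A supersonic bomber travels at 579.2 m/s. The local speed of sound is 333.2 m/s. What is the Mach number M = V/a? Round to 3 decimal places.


Step 1: M = V / a = 579.2 / 333.2
Step 2: M = 1.738

1.738


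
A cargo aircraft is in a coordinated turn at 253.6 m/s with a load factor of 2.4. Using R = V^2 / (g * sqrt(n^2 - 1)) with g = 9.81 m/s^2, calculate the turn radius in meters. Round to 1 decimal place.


Step 1: V^2 = 253.6^2 = 64312.96
Step 2: n^2 - 1 = 2.4^2 - 1 = 4.76
Step 3: sqrt(4.76) = 2.181742
Step 4: R = 64312.96 / (9.81 * 2.181742) = 3004.9 m

3004.9


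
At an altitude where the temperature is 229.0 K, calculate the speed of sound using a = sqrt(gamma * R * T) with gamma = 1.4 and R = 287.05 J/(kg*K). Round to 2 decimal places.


Step 1: gamma * R * T = 1.4 * 287.05 * 229.0 = 92028.23
Step 2: a = sqrt(92028.23) = 303.36 m/s

303.36


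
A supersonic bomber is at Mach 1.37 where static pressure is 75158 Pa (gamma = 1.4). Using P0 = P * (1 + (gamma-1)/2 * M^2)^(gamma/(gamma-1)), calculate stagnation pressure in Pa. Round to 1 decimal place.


Step 1: (gamma-1)/2 * M^2 = 0.2 * 1.8769 = 0.37538
Step 2: 1 + 0.37538 = 1.37538
Step 3: Exponent gamma/(gamma-1) = 3.5
Step 4: P0 = 75158 * 1.37538^3.5 = 229326.7 Pa

229326.7


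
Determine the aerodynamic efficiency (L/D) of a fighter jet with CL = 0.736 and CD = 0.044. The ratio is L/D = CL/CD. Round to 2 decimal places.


Step 1: L/D = CL / CD = 0.736 / 0.044
Step 2: L/D = 16.73

16.73


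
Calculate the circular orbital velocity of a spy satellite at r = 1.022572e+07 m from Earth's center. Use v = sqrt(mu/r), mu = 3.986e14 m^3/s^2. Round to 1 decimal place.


Step 1: mu / r = 3.986e14 / 1.022572e+07 = 38980140.2737
Step 2: v = sqrt(38980140.2737) = 6243.4 m/s

6243.4


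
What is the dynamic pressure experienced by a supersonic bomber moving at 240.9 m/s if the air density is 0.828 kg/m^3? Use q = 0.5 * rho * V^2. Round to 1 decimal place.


Step 1: V^2 = 240.9^2 = 58032.81
Step 2: q = 0.5 * 0.828 * 58032.81
Step 3: q = 24025.6 Pa

24025.6


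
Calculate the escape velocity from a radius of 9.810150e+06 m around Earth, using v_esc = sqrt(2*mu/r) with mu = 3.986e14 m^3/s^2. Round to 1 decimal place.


Step 1: 2*mu/r = 2 * 3.986e14 / 9.810150e+06 = 81262773.7598
Step 2: v_esc = sqrt(81262773.7598) = 9014.6 m/s

9014.6


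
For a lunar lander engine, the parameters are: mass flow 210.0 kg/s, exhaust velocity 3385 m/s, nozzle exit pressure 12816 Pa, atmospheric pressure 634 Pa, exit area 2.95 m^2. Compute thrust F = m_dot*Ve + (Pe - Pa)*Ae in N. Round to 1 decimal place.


Step 1: Momentum thrust = m_dot * Ve = 210.0 * 3385 = 710850.0 N
Step 2: Pressure thrust = (Pe - Pa) * Ae = (12816 - 634) * 2.95 = 35936.90 N
Step 3: Total thrust F = 710850.0 + 35936.90 = 746786.9 N

746786.9


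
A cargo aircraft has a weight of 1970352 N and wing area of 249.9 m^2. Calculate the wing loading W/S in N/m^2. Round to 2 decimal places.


Step 1: Wing loading = W / S = 1970352 / 249.9
Step 2: Wing loading = 7884.56 N/m^2

7884.56


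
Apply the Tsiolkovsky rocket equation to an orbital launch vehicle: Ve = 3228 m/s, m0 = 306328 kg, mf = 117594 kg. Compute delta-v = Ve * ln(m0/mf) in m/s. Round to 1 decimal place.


Step 1: Mass ratio m0/mf = 306328 / 117594 = 2.604963
Step 2: ln(2.604963) = 0.957418
Step 3: delta-v = 3228 * 0.957418 = 3090.5 m/s

3090.5


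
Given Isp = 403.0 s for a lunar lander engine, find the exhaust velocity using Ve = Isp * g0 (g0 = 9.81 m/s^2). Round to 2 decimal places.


Step 1: Ve = Isp * g0 = 403.0 * 9.81
Step 2: Ve = 3953.43 m/s

3953.43


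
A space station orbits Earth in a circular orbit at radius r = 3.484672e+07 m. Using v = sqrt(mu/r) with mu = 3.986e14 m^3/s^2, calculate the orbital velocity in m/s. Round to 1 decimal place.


Step 1: mu / r = 3.986e14 / 3.484672e+07 = 11438666.2504
Step 2: v = sqrt(11438666.2504) = 3382.1 m/s

3382.1


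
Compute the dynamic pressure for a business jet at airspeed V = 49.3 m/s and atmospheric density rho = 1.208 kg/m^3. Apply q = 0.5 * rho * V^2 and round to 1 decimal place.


Step 1: V^2 = 49.3^2 = 2430.49
Step 2: q = 0.5 * 1.208 * 2430.49
Step 3: q = 1468.0 Pa

1468.0


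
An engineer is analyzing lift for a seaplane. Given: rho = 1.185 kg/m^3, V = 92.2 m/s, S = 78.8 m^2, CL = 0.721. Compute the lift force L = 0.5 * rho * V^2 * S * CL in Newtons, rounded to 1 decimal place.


Step 1: Calculate dynamic pressure q = 0.5 * 1.185 * 92.2^2 = 0.5 * 1.185 * 8500.84 = 5036.7477 Pa
Step 2: Multiply by wing area and lift coefficient: L = 5036.7477 * 78.8 * 0.721
Step 3: L = 396895.7188 * 0.721 = 286161.8 N

286161.8


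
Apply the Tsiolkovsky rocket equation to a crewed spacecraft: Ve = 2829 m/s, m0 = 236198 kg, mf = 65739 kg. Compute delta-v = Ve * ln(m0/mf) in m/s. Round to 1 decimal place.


Step 1: Mass ratio m0/mf = 236198 / 65739 = 3.592966
Step 2: ln(3.592966) = 1.278978
Step 3: delta-v = 2829 * 1.278978 = 3618.2 m/s

3618.2


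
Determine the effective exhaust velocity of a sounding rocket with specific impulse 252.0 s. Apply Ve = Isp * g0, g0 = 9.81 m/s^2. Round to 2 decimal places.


Step 1: Ve = Isp * g0 = 252.0 * 9.81
Step 2: Ve = 2472.12 m/s

2472.12


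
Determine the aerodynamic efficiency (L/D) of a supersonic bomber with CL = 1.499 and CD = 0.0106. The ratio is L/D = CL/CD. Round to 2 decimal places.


Step 1: L/D = CL / CD = 1.499 / 0.0106
Step 2: L/D = 141.42

141.42


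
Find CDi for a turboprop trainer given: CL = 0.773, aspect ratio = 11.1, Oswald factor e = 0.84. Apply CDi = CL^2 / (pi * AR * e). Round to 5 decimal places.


Step 1: CL^2 = 0.773^2 = 0.597529
Step 2: pi * AR * e = 3.14159 * 11.1 * 0.84 = 29.29221
Step 3: CDi = 0.597529 / 29.29221 = 0.02040

0.02040


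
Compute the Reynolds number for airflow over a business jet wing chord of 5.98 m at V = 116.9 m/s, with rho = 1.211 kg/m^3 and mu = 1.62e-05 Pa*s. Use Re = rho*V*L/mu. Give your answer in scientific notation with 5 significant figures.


Step 1: Numerator = rho * V * L = 1.211 * 116.9 * 5.98 = 846.564082
Step 2: Re = 846.564082 / 1.62e-05
Step 3: Re = 5.2257e+07

5.2257e+07


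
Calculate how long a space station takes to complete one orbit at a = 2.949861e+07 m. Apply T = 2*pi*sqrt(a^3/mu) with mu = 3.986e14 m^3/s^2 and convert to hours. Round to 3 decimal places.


Step 1: a^3 / mu = 2.566875e+22 / 3.986e14 = 6.439726e+07
Step 2: sqrt(6.439726e+07) = 8024.7901 s
Step 3: T = 2*pi * 8024.7901 = 50421.24 s
Step 4: T in hours = 50421.24 / 3600 = 14.006 hours

14.006


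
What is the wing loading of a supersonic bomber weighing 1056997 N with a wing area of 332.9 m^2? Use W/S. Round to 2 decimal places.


Step 1: Wing loading = W / S = 1056997 / 332.9
Step 2: Wing loading = 3175.12 N/m^2

3175.12


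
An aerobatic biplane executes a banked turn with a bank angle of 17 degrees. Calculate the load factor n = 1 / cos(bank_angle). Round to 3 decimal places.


Step 1: Convert 17 degrees to radians = 0.296706
Step 2: cos(17 deg) = 0.956305
Step 3: n = 1 / 0.956305 = 1.046

1.046


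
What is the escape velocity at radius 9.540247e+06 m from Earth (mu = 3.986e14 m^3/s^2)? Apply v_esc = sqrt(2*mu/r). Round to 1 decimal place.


Step 1: 2*mu/r = 2 * 3.986e14 / 9.540247e+06 = 83561777.803
Step 2: v_esc = sqrt(83561777.803) = 9141.2 m/s

9141.2


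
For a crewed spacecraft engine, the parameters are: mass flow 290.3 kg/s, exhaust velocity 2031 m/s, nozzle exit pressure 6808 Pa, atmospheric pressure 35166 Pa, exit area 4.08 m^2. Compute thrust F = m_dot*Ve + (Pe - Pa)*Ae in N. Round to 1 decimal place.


Step 1: Momentum thrust = m_dot * Ve = 290.3 * 2031 = 589599.3 N
Step 2: Pressure thrust = (Pe - Pa) * Ae = (6808 - 35166) * 4.08 = -115700.64 N
Step 3: Total thrust F = 589599.3 + -115700.64 = 473898.7 N

473898.7


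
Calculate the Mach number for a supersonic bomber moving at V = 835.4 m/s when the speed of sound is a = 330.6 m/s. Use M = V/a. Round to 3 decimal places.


Step 1: M = V / a = 835.4 / 330.6
Step 2: M = 2.527

2.527


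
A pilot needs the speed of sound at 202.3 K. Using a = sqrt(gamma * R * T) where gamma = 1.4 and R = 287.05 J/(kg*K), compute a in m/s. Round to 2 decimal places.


Step 1: gamma * R * T = 1.4 * 287.05 * 202.3 = 81298.301
Step 2: a = sqrt(81298.301) = 285.13 m/s

285.13


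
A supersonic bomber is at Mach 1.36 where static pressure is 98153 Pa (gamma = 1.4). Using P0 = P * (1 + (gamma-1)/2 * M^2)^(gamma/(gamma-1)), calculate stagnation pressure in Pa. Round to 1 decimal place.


Step 1: (gamma-1)/2 * M^2 = 0.2 * 1.8496 = 0.36992
Step 2: 1 + 0.36992 = 1.36992
Step 3: Exponent gamma/(gamma-1) = 3.5
Step 4: P0 = 98153 * 1.36992^3.5 = 295349.9 Pa

295349.9


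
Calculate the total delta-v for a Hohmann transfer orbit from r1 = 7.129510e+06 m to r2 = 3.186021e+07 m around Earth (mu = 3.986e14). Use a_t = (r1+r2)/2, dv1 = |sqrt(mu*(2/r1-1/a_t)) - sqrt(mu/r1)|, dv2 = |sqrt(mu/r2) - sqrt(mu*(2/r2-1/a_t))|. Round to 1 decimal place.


Step 1: Transfer semi-major axis a_t = (7.129510e+06 + 3.186021e+07) / 2 = 1.949486e+07 m
Step 2: v1 (circular at r1) = sqrt(mu/r1) = 7477.2 m/s
Step 3: v_t1 = sqrt(mu*(2/r1 - 1/a_t)) = 9558.79 m/s
Step 4: dv1 = |9558.79 - 7477.2| = 2081.6 m/s
Step 5: v2 (circular at r2) = 3537.08 m/s, v_t2 = 2139.02 m/s
Step 6: dv2 = |3537.08 - 2139.02| = 1398.06 m/s
Step 7: Total delta-v = 2081.6 + 1398.06 = 3479.7 m/s

3479.7


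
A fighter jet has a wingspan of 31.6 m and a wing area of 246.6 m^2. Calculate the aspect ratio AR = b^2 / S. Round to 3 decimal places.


Step 1: b^2 = 31.6^2 = 998.56
Step 2: AR = 998.56 / 246.6 = 4.049

4.049


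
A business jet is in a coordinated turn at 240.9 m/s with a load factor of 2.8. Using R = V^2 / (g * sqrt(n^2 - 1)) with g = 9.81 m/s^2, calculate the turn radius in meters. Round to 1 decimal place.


Step 1: V^2 = 240.9^2 = 58032.81
Step 2: n^2 - 1 = 2.8^2 - 1 = 6.84
Step 3: sqrt(6.84) = 2.615339
Step 4: R = 58032.81 / (9.81 * 2.615339) = 2261.9 m

2261.9


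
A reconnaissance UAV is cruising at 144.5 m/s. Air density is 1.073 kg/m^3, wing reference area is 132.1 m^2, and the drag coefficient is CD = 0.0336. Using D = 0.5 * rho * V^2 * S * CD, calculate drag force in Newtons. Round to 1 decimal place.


Step 1: Dynamic pressure q = 0.5 * 1.073 * 144.5^2 = 11202.2541 Pa
Step 2: Drag D = q * S * CD = 11202.2541 * 132.1 * 0.0336
Step 3: D = 49721.9 N

49721.9


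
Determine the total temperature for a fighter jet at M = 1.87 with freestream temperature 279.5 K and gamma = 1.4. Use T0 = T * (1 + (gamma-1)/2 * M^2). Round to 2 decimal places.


Step 1: (gamma-1)/2 = 0.2
Step 2: M^2 = 3.4969
Step 3: 1 + 0.2 * 3.4969 = 1.69938
Step 4: T0 = 279.5 * 1.69938 = 474.98 K

474.98


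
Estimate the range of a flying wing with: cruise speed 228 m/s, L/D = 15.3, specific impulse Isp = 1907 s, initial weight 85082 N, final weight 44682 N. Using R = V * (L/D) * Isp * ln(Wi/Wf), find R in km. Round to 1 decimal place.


Step 1: Coefficient = V * (L/D) * Isp = 228 * 15.3 * 1907 = 6652378.8 m
Step 2: Wi/Wf = 85082 / 44682 = 1.904167
Step 3: ln(1.904167) = 0.644045
Step 4: R = 6652378.8 * 0.644045 = 4284429.7 m = 4284.4 km

4284.4


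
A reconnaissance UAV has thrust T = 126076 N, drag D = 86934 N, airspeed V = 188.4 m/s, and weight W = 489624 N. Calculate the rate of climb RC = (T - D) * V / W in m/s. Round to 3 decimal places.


Step 1: Excess thrust = T - D = 126076 - 86934 = 39142 N
Step 2: Excess power = 39142 * 188.4 = 7374352.8 W
Step 3: RC = 7374352.8 / 489624 = 15.061 m/s

15.061


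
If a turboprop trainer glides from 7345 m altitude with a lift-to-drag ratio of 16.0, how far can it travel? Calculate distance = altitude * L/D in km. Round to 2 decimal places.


Step 1: Glide distance = altitude * L/D = 7345 * 16.0 = 117520.0 m
Step 2: Convert to km: 117520.0 / 1000 = 117.52 km

117.52


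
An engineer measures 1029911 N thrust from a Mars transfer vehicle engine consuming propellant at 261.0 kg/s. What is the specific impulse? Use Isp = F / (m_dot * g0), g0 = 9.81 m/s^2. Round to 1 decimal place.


Step 1: m_dot * g0 = 261.0 * 9.81 = 2560.41
Step 2: Isp = 1029911 / 2560.41 = 402.2 s

402.2


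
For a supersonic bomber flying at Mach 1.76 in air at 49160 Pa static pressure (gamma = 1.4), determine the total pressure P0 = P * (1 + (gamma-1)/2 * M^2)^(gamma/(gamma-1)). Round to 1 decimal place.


Step 1: (gamma-1)/2 * M^2 = 0.2 * 3.0976 = 0.61952
Step 2: 1 + 0.61952 = 1.61952
Step 3: Exponent gamma/(gamma-1) = 3.5
Step 4: P0 = 49160 * 1.61952^3.5 = 265744.3 Pa

265744.3


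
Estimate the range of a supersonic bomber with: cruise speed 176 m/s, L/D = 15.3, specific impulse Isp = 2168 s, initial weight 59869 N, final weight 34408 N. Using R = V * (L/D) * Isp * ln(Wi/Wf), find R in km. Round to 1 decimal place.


Step 1: Coefficient = V * (L/D) * Isp = 176 * 15.3 * 2168 = 5837990.4 m
Step 2: Wi/Wf = 59869 / 34408 = 1.739973
Step 3: ln(1.739973) = 0.55387
Step 4: R = 5837990.4 * 0.55387 = 3233486.3 m = 3233.5 km

3233.5


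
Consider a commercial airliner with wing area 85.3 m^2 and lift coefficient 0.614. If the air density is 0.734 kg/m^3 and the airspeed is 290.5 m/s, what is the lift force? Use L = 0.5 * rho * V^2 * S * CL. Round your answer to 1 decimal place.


Step 1: Calculate dynamic pressure q = 0.5 * 0.734 * 290.5^2 = 0.5 * 0.734 * 84390.25 = 30971.2218 Pa
Step 2: Multiply by wing area and lift coefficient: L = 30971.2218 * 85.3 * 0.614
Step 3: L = 2641845.2153 * 0.614 = 1622093.0 N

1622093.0


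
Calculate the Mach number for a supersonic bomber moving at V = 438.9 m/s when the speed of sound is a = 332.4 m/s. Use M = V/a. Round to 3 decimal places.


Step 1: M = V / a = 438.9 / 332.4
Step 2: M = 1.320

1.320


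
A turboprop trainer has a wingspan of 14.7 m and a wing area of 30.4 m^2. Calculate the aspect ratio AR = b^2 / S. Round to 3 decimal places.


Step 1: b^2 = 14.7^2 = 216.09
Step 2: AR = 216.09 / 30.4 = 7.108

7.108


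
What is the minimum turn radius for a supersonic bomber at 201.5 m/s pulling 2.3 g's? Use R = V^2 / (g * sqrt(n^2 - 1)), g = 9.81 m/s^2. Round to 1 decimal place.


Step 1: V^2 = 201.5^2 = 40602.25
Step 2: n^2 - 1 = 2.3^2 - 1 = 4.29
Step 3: sqrt(4.29) = 2.071232
Step 4: R = 40602.25 / (9.81 * 2.071232) = 1998.3 m

1998.3


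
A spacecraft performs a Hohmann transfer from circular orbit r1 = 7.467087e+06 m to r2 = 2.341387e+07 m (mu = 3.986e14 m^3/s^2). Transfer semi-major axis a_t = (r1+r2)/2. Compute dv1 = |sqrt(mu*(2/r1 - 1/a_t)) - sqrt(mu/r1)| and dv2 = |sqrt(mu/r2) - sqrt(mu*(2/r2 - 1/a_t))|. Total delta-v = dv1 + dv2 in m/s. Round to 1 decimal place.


Step 1: Transfer semi-major axis a_t = (7.467087e+06 + 2.341387e+07) / 2 = 1.544048e+07 m
Step 2: v1 (circular at r1) = sqrt(mu/r1) = 7306.22 m/s
Step 3: v_t1 = sqrt(mu*(2/r1 - 1/a_t)) = 8997.03 m/s
Step 4: dv1 = |8997.03 - 7306.22| = 1690.81 m/s
Step 5: v2 (circular at r2) = 4126.03 m/s, v_t2 = 2869.31 m/s
Step 6: dv2 = |4126.03 - 2869.31| = 1256.72 m/s
Step 7: Total delta-v = 1690.81 + 1256.72 = 2947.5 m/s

2947.5


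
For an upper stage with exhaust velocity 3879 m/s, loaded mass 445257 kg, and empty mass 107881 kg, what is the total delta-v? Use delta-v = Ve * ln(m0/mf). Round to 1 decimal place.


Step 1: Mass ratio m0/mf = 445257 / 107881 = 4.127298
Step 2: ln(4.127298) = 1.417623
Step 3: delta-v = 3879 * 1.417623 = 5499.0 m/s

5499.0


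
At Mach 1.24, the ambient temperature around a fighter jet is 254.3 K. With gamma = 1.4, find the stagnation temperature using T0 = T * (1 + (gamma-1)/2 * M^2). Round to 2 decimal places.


Step 1: (gamma-1)/2 = 0.2
Step 2: M^2 = 1.5376
Step 3: 1 + 0.2 * 1.5376 = 1.30752
Step 4: T0 = 254.3 * 1.30752 = 332.50 K

332.50


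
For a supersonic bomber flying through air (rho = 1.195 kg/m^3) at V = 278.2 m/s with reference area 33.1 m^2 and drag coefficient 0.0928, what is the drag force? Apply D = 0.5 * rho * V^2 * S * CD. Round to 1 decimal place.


Step 1: Dynamic pressure q = 0.5 * 1.195 * 278.2^2 = 46243.6559 Pa
Step 2: Drag D = q * S * CD = 46243.6559 * 33.1 * 0.0928
Step 3: D = 142045.7 N

142045.7


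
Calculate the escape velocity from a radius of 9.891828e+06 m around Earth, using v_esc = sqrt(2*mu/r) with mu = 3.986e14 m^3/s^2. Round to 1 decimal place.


Step 1: 2*mu/r = 2 * 3.986e14 / 9.891828e+06 = 80591777.3742
Step 2: v_esc = sqrt(80591777.3742) = 8977.3 m/s

8977.3


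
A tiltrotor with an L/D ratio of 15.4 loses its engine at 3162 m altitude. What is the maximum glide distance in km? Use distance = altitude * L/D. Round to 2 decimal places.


Step 1: Glide distance = altitude * L/D = 3162 * 15.4 = 48694.8 m
Step 2: Convert to km: 48694.8 / 1000 = 48.69 km

48.69


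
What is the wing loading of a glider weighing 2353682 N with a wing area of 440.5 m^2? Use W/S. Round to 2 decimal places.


Step 1: Wing loading = W / S = 2353682 / 440.5
Step 2: Wing loading = 5343.21 N/m^2

5343.21


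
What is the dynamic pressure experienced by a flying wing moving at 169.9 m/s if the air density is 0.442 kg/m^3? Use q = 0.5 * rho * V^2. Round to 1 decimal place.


Step 1: V^2 = 169.9^2 = 28866.01
Step 2: q = 0.5 * 0.442 * 28866.01
Step 3: q = 6379.4 Pa

6379.4


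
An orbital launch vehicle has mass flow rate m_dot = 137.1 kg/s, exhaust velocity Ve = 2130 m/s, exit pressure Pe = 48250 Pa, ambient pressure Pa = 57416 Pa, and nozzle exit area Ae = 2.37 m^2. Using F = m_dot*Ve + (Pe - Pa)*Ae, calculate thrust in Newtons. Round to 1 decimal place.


Step 1: Momentum thrust = m_dot * Ve = 137.1 * 2130 = 292023.0 N
Step 2: Pressure thrust = (Pe - Pa) * Ae = (48250 - 57416) * 2.37 = -21723.42 N
Step 3: Total thrust F = 292023.0 + -21723.42 = 270299.6 N

270299.6


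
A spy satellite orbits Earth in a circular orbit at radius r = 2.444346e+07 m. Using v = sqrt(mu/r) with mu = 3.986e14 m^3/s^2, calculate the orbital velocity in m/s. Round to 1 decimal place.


Step 1: mu / r = 3.986e14 / 2.444346e+07 = 16307020.3645
Step 2: v = sqrt(16307020.3645) = 4038.2 m/s

4038.2


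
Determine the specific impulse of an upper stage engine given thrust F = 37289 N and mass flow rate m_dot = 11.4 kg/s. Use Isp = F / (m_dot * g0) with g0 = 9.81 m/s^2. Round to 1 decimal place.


Step 1: m_dot * g0 = 11.4 * 9.81 = 111.83
Step 2: Isp = 37289 / 111.83 = 333.4 s

333.4
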